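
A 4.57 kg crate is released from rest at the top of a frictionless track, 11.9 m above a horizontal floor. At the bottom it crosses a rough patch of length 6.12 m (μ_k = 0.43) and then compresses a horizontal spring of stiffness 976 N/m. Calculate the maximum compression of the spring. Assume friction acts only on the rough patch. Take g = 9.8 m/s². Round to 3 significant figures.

x = 0.922 m

Initial energy: E₁ = mgh = (4.57)(9.8)(11.9) = 532.95 J
Friction removes W_f = μ_k mg d = (0.43)(4.57)(9.8)(6.12) = 117.9 J
Energy reaching the spring: E = 532.95 − 117.9 = 415.09 J
At max compression ½kx² = E ⇒ x = √(2E/k) = √(2 × 415.09/976) = 0.9223 m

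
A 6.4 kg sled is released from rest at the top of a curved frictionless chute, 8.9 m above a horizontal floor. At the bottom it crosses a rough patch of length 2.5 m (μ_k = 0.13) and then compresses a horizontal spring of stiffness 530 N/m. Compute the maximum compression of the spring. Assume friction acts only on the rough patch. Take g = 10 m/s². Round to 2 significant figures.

x = 1.4 m

Initial energy: E₁ = mgh = (6.4)(10)(8.9) = 569.60 J
Friction removes W_f = μ_k mg d = (0.13)(6.4)(10)(2.5) = 20.80 J
Energy reaching the spring: E = 569.60 − 20.80 = 548.80 J
At max compression ½kx² = E ⇒ x = √(2E/k) = √(2 × 548.80/530) = 1.439 m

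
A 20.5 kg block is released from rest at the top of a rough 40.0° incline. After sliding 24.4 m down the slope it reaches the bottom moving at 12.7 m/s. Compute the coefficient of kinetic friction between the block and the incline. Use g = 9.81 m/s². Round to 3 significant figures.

mgh = ½mv² + μ_k (mg cosθ) L, with h = L sinθ
mgL sinθ = 3154.1 J; ½mv² = 1653.2 J
W_f = 3154.1 − 1653.2 = 1501 J
μ_k = W_f/(mg cosθ · L) = 1501/(154.1 × 24.4) = 0.3993

μ_k = 0.399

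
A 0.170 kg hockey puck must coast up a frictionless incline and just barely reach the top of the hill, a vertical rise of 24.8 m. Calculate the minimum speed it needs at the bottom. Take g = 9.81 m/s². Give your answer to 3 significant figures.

v = 22.1 m/s

At the top it is momentarily at rest, so all KE converts to PE: ½mv² = mgh
v = √(2gh) = √(2 × 9.81 × 24.8) = 22.06 m/s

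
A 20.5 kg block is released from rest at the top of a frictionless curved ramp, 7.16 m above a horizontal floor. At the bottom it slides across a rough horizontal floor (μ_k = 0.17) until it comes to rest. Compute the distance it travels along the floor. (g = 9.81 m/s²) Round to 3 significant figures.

d = 42.1 m

Energy at the top = energy at the end + work done against friction:
At rest all PE has been dissipated by friction: mgh = μ_k m g d
d = h/μ_k = 7.16/0.17 = 42.12 m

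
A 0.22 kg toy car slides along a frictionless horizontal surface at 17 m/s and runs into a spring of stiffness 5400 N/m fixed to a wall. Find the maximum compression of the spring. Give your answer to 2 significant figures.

At max compression the car is momentarily at rest: ½mv² = ½kx²
x = v√(m/k) = 17 × √(0.22/5400) = 0.1085 m

x = 0.11 m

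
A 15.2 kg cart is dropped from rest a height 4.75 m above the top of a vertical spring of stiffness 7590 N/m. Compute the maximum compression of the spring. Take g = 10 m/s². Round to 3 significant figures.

x = 0.457 m

Let x be the compression. The total drop is H + x, and the cart is instantaneously at rest at max compression, so energy conservation gives:
mg(H + x) = ½kx²
½(7590)x² − (15.2)(10)x − (15.2)(10)(4.75) = 0
3795x² − 152.0x − 722.0 = 0
x = [152.0 + √(23104 + 1.0960e+07)]/(2 × 3795) = 0.4567 m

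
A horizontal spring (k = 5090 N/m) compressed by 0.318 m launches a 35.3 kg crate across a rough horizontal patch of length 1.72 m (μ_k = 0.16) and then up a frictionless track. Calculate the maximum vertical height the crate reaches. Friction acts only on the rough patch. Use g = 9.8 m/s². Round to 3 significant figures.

Spring energy: E₀ = ½kx² = ½(5090)(0.318)² = 257.36 J
Friction: W_f = μ_k mg d = (0.16)(35.3)(9.8)(1.72) = 95.20 J
Energy at base of ramp: E = 257.36 − 95.20 = 162.16 J
At max height all remaining energy is PE: mgh = E ⇒ h = E/(mg) = 162.16/(35.3 × 9.8) = 0.4687 m

h = 0.469 m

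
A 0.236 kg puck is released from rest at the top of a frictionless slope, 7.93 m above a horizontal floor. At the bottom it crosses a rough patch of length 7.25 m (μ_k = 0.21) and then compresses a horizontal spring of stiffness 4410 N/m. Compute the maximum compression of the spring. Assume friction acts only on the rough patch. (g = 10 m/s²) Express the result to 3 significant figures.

Initial energy: E₁ = mgh = (0.236)(10)(7.93) = 18.715 J
Friction removes W_f = μ_k mg d = (0.21)(0.236)(10)(7.25) = 3.593 J
Energy reaching the spring: E = 18.715 − 3.593 = 15.122 J
At max compression ½kx² = E ⇒ x = √(2E/k) = √(2 × 15.122/4410) = 0.08281 m

x = 0.0828 m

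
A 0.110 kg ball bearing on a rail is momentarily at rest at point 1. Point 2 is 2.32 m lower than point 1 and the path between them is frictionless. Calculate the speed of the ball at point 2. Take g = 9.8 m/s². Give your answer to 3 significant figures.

Energy conservation between the two points: mgh = ½mv²
v = √(2gh) = √(2 × 9.8 × 2.32) = √45.472 = 6.743 m/s

v = 6.74 m/s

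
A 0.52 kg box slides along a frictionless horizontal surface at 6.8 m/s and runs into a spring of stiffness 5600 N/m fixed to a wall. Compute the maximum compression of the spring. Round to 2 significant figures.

At max compression the box is momentarily at rest: ½mv² = ½kx²
x = v√(m/k) = 6.8 × √(0.52/5600) = 0.06553 m

x = 0.066 m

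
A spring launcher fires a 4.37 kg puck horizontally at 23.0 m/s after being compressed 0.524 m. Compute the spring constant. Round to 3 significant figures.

k = 8420 N/m

½kx² = ½mv²
k = mv²/x² = (4.37)(23.0)²/(0.524)² = 8419 N/m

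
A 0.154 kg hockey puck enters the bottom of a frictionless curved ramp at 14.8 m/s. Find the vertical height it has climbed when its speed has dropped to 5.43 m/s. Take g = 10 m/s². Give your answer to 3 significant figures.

h = 9.48 m

Energy balance between the two points: ½mv₁² = ½mv₂² + mgh
h = (v₁² − v₂²)/(2g) = (14.8² − 5.43²)/(2 × 10) = 9.478 m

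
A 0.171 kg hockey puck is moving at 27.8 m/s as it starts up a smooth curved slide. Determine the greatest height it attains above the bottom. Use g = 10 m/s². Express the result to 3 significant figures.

Setting KE at the bottom equal to PE gained: ½mv² = mgh
h = v²/(2g) = 27.8²/(2 × 10) = 38.64 m

h = 38.6 m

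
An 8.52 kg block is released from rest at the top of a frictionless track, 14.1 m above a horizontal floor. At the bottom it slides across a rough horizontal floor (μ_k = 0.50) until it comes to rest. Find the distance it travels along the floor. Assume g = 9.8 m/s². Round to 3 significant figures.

d = 28.2 m

Applying the work–energy principle:
At rest all PE has been dissipated by friction: mgh = μ_k m g d
d = h/μ_k = 14.1/0.50 = 28.20 m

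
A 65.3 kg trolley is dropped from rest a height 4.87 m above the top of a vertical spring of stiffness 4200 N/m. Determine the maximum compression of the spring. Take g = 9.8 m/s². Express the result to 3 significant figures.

Let x be the compression. The total drop is H + x, and the trolley is instantaneously at rest at max compression, so energy conservation gives:
mg(H + x) = ½kx²
½(4200)x² − (65.3)(9.8)x − (65.3)(9.8)(4.87) = 0
2100x² − 639.9x − 3117 = 0
x = [639.9 + √(409523 + 2.6179e+07)]/(2 × 2100) = 1.380 m

x = 1.38 m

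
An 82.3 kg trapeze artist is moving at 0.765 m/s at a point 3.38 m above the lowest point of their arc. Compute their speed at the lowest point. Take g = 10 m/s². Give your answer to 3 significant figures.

v = 8.26 m/s

By conservation of mechanical energy, ½mv₀² + mgh = ½mv²
v² = v₀² + 2gh = (0.765)² + 2(10)(3.38) = 68.185
v = √68.185 = 8.257 m/s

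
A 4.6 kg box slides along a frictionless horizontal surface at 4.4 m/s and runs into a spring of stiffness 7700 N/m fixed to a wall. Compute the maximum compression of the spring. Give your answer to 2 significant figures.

All KE is stored as spring PE at maximum compression: ½mv² = ½kx²
x = v√(m/k) = 4.4 × √(4.6/7700) = 0.1075 m

x = 0.11 m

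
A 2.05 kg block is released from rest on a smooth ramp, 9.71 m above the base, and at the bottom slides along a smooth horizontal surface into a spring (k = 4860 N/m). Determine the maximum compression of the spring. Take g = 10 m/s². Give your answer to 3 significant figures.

x = 0.286 m

Energy conservation (no friction) from release to max compression: mgh = ½kx²
x = √(2mgh/k) = √(2 × 2.05 × 10 × 9.71 / 4860) = 0.2862 m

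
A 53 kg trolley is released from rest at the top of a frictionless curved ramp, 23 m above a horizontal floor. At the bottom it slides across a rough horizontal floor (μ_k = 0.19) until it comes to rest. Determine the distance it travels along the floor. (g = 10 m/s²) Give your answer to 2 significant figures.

d = 120 m

Applying the work–energy principle:
At rest all PE has been dissipated by friction: mgh = μ_k m g d
d = h/μ_k = 23/0.19 = 121.1 m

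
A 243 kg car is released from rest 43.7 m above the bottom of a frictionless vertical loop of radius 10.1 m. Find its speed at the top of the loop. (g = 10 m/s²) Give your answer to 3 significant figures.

v = 21.7 m/s

Energy conservation: mgh = ½mv_top² + mg(2r)
v_top² = 2g(h − 2r) = 2(10)(43.7 − 20.20) = 470.0
v_top = 21.68 m/s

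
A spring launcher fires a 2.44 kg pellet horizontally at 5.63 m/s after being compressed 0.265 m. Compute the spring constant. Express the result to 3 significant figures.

k = 1100 N/m

Spring PE at full compression equals KE at release: ½kx² = ½mv²
k = mv²/x² = (2.44)(5.63)²/(0.265)² = 1101 N/m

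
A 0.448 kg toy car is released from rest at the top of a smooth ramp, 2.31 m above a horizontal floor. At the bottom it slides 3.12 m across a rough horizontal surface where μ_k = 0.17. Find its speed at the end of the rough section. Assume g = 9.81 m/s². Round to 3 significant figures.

Energy at the top = energy at the end + work done against friction:
mgh = ½mv² + μ_k m g d
W_f = μ_k mg d = (0.17)(0.448)(9.81)(3.12) = 2.331 J
½mv² = mgh − W_f = 10.152 − 2.331 = 7.8211 J
v = √(2 × 7.8211/0.448) = 5.909 m/s

v = 5.91 m/s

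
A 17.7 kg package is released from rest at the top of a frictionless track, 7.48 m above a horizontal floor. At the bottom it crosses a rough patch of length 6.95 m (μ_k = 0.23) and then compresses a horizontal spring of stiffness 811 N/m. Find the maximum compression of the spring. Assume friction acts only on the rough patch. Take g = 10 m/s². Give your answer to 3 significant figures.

x = 1.60 m

Initial energy: E₁ = mgh = (17.7)(10)(7.48) = 1324.0 J
Friction removes W_f = μ_k mg d = (0.23)(17.7)(10)(6.95) = 282.9 J
Energy reaching the spring: E = 1324.0 − 282.9 = 1041.0 J
At max compression ½kx² = E ⇒ x = √(2E/k) = √(2 × 1041.0/811) = 1.602 m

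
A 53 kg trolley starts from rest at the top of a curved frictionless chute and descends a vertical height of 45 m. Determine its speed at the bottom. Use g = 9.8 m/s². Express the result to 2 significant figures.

Mechanical energy is conserved (no friction): mgh = ½mv²
v = √(2gh) = √(2 × 9.8 × 45) = √882.00 = 29.70 m/s

v = 30 m/s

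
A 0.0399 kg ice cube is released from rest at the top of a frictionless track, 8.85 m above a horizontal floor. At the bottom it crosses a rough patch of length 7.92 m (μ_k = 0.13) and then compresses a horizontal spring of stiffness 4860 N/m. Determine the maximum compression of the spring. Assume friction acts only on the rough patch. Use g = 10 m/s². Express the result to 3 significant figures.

x = 0.0358 m

Initial energy: E₁ = mgh = (0.0399)(10)(8.85) = 3.5311 J
Friction removes W_f = μ_k mg d = (0.13)(0.0399)(10)(7.92) = 0.4108 J
Energy reaching the spring: E = 3.5311 − 0.4108 = 3.1203 J
At max compression ½kx² = E ⇒ x = √(2E/k) = √(2 × 3.1203/4860) = 0.03583 m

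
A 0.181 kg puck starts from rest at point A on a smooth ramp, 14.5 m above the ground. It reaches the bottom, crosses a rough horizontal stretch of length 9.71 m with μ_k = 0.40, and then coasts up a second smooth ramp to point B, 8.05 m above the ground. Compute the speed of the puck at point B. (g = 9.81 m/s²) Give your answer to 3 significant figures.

v = 7.10 m/s

Energy at A: mgh₁ = (0.181)(9.81)(14.5) = 25.746 J
Friction loss: W_f = μ_k mg d = 6.896 J
At B: ½mv² + mgh₂ = mgh₁ − W_f
½mv² = 25.746 − 6.896 − 14.294 = 4.5562 J
v = √(2 × 4.5562/0.181) = 7.095 m/s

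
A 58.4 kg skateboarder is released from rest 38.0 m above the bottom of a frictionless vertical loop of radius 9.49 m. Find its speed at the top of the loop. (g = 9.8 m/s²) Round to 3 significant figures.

Energy conservation: mgh = ½mv_top² + mg(2r)
v_top² = 2g(h − 2r) = 2(9.8)(38.0 − 18.98) = 372.8
v_top = 19.31 m/s

v = 19.3 m/s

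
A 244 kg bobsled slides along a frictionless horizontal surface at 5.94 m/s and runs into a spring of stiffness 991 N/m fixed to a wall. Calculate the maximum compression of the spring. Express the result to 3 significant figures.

x = 2.95 m

Conservation of energy between contact and max compression: ½mv² = ½kx²
x = v√(m/k) = 5.94 × √(244/991) = 2.947 m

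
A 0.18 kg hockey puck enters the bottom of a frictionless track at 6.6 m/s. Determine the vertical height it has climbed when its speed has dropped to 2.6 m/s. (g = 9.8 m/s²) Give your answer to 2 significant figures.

h = 1.9 m

Energy balance between the two points: ½mv₁² = ½mv₂² + mgh
h = (v₁² − v₂²)/(2g) = (6.6² − 2.6²)/(2 × 9.8) = 1.878 m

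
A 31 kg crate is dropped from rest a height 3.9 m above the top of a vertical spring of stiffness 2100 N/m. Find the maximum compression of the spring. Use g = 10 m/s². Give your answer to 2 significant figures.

Let x be the compression. The total drop is H + x, and the crate is instantaneously at rest at max compression, so energy conservation gives:
mg(H + x) = ½kx²
½(2100)x² − (31)(10)x − (31)(10)(3.9) = 0
1050x² − 310.0x − 1209 = 0
x = [310.0 + √(96100 + 5.0778e+06)]/(2 × 1050) = 1.231 m

x = 1.2 m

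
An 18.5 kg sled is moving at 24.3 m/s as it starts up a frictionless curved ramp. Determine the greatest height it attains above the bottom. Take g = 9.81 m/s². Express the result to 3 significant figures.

h = 30.1 m

By energy conservation, ½mv² = mgh
h = v²/(2g) = 24.3²/(2 × 9.81) = 30.10 m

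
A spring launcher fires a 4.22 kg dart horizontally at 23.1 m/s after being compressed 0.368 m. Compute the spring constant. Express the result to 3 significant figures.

Energy stored in the spring equals the launch KE: ½kx² = ½mv²
k = mv²/x² = (4.22)(23.1)²/(0.368)² = 16628 N/m

k = 16600 N/m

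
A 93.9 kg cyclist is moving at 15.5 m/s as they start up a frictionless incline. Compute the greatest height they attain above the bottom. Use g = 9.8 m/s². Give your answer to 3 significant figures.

Setting KE at the bottom equal to PE gained: ½mv² = mgh
h = v²/(2g) = 15.5²/(2 × 9.8) = 12.26 m

h = 12.3 m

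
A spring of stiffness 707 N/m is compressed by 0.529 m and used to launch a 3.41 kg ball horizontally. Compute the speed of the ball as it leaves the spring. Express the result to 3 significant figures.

Conservation of energy: ½kx² = ½mv²
v = x√(k/m) = 0.529 × √(707/3.41) = 7.617 m/s

v = 7.62 m/s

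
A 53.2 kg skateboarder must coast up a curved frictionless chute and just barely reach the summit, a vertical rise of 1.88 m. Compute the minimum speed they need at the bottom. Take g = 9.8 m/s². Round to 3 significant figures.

At the top they are momentarily at rest, so all KE converts to PE: ½mv² = mgh
v = √(2gh) = √(2 × 9.8 × 1.88) = 6.070 m/s

v = 6.07 m/s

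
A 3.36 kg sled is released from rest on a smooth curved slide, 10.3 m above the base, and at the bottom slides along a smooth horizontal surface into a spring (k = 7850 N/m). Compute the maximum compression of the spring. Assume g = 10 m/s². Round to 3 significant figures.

x = 0.297 m

At max compression the sled is momentarily at rest: mgh = ½kx²
x = √(2mgh/k) = √(2 × 3.36 × 10 × 10.3 / 7850) = 0.2969 m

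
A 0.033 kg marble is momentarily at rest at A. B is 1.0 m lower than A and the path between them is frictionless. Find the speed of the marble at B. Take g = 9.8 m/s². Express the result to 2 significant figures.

By conservation of mechanical energy, mgh = ½mv²
The mass cancels from both sides.
v = √(2gh) = √(2 × 9.8 × 1.0) = √19.600 = 4.427 m/s

v = 4.4 m/s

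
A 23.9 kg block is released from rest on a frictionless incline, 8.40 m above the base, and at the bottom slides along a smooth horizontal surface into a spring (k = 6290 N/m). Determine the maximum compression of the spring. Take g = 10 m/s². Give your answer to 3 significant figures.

x = 0.799 m

At max compression the block is momentarily at rest: mgh = ½kx²
x = √(2mgh/k) = √(2 × 23.9 × 10 × 8.40 / 6290) = 0.7990 m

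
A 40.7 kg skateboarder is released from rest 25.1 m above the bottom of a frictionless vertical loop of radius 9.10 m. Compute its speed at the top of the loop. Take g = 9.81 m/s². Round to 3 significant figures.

v = 11.6 m/s

Energy conservation: mgh = ½mv_top² + mg(2r)
v_top² = 2g(h − 2r) = 2(9.81)(25.1 − 18.20) = 135.4
v_top = 11.64 m/s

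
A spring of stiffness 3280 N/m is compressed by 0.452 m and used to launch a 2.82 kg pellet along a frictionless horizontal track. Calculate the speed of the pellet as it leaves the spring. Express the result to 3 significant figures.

The pellet leaves the spring when the spring is at natural length, so ½kx² = ½mv²
v = x√(k/m) = 0.452 × √(3280/2.82) = 15.42 m/s

v = 15.4 m/s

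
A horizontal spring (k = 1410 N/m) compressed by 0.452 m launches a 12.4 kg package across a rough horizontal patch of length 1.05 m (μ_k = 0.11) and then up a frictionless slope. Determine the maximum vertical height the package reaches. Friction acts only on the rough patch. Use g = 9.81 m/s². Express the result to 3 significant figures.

Spring energy: E₀ = ½kx² = ½(1410)(0.452)² = 144.03 J
Friction: W_f = μ_k mg d = (0.11)(12.4)(9.81)(1.05) = 14.05 J
Energy at base of ramp: E = 144.03 − 14.05 = 129.98 J
At max height all remaining energy is PE: mgh = E ⇒ h = E/(mg) = 129.98/(12.4 × 9.81) = 1.069 m

h = 1.07 m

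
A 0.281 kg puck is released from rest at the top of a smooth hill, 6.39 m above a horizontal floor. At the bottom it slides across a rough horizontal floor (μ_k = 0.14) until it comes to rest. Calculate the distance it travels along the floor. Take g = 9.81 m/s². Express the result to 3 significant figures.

d = 45.6 m

Applying the work–energy principle:
At rest all PE has been dissipated by friction: mgh = μ_k m g d
d = h/μ_k = 6.39/0.14 = 45.64 m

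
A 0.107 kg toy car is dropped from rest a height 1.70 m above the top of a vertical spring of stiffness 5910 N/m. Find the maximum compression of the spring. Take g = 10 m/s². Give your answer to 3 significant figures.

x = 0.0250 m

Take the reference level at the top of the uncompressed spring. At max compression the car has fallen H + x and is momentarily at rest:
mg(H + x) = ½kx²
½(5910)x² − (0.107)(10)x − (0.107)(10)(1.70) = 0
2955x² − 1.070x − 1.819 = 0
x = [1.070 + √(1.145 + 21501)]/(2 × 2955) = 0.02499 m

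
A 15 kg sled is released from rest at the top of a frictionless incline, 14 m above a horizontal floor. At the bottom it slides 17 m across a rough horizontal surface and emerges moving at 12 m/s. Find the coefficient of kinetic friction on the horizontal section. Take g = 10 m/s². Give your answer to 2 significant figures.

μ_k = 0.40

Energy bookkeeping (friction removes W_f = μ_k N d):
mgh = ½mv² + μ_k m g d
mgh = 2100.0 J; ½mv² = 1080.0 J
W_f = 2100.0 − 1080.0 = 1020 J
μ_k = W_f/(mg·d) = 1020/(150.0 × 17) = 0.4000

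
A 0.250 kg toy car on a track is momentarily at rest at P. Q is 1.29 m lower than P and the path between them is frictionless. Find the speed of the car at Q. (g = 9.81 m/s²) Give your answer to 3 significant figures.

Mechanical energy is conserved (no friction): mgh = ½mv²
v = √(2gh) = √(2 × 9.81 × 1.29) = √25.310 = 5.031 m/s

v = 5.03 m/s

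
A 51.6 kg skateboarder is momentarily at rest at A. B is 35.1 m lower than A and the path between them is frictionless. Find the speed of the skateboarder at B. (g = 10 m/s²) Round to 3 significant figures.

v = 26.5 m/s

Energy conservation between the two points: mgh = ½mv²
The mass cancels from both sides.
v = √(2gh) = √(2 × 10 × 35.1) = √702.00 = 26.50 m/s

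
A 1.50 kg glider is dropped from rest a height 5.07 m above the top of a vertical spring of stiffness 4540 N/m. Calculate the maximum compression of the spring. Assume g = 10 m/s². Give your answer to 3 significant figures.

Let x be the compression. The total drop is H + x, and the glider is instantaneously at rest at max compression, so energy conservation gives:
mg(H + x) = ½kx²
½(4540)x² − (1.50)(10)x − (1.50)(10)(5.07) = 0
2270x² − 15.00x − 76.05 = 0
x = [15.00 + √(225.0 + 690534)]/(2 × 2270) = 0.1864 m

x = 0.186 m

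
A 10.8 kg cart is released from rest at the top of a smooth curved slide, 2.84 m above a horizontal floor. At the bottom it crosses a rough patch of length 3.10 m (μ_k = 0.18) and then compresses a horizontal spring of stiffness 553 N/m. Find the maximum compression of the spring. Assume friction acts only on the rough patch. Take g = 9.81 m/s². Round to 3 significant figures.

x = 0.935 m

Initial energy: E₁ = mgh = (10.8)(9.81)(2.84) = 300.89 J
Friction removes W_f = μ_k mg d = (0.18)(10.8)(9.81)(3.10) = 59.12 J
Energy reaching the spring: E = 300.89 − 59.12 = 241.77 J
At max compression ½kx² = E ⇒ x = √(2E/k) = √(2 × 241.77/553) = 0.9351 m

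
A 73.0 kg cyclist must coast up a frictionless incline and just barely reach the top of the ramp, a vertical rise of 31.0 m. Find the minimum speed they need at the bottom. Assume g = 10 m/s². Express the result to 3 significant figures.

v = 24.9 m/s

At the top they are momentarily at rest, so all KE converts to PE: ½mv² = mgh
v = √(2gh) = √(2 × 10 × 31.0) = 24.90 m/s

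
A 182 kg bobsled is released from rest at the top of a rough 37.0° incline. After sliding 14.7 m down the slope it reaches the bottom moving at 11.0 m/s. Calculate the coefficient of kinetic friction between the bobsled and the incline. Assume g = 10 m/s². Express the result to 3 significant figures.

The energy dissipated by friction is the PE lost minus the KE gained:
mgL sinθ = 16101 J; ½mv² = 11011 J
W_f = 16101 − 11011 = 5090 J
μ_k = W_f/(mg cosθ · L) = 5090/(1454 × 14.7) = 0.2382

μ_k = 0.238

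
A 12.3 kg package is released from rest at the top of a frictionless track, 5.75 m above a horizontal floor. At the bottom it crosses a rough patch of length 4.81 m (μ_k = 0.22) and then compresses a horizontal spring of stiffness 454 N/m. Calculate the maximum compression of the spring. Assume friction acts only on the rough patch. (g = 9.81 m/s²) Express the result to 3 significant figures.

Initial energy: E₁ = mgh = (12.3)(9.81)(5.75) = 693.81 J
Friction removes W_f = μ_k mg d = (0.22)(12.3)(9.81)(4.81) = 127.7 J
Energy reaching the spring: E = 693.81 − 127.7 = 566.13 J
At max compression ½kx² = E ⇒ x = √(2E/k) = √(2 × 566.13/454) = 1.579 m

x = 1.58 m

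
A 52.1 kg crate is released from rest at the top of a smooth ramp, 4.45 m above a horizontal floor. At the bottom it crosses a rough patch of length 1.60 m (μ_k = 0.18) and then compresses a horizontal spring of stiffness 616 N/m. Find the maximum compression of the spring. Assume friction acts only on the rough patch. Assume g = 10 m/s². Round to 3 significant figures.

x = 2.65 m

Initial energy: E₁ = mgh = (52.1)(10)(4.45) = 2318.5 J
Friction removes W_f = μ_k mg d = (0.18)(52.1)(10)(1.60) = 150.0 J
Energy reaching the spring: E = 2318.5 − 150.0 = 2168.4 J
At max compression ½kx² = E ⇒ x = √(2E/k) = √(2 × 2168.4/616) = 2.653 m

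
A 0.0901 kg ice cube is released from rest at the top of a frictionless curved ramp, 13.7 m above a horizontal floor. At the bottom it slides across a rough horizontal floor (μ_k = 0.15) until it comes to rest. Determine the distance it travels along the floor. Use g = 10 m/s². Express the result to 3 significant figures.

Energy bookkeeping (friction removes W_f = μ_k N d):
At rest all PE has been dissipated by friction: mgh = μ_k m g d
d = h/μ_k = 13.7/0.15 = 91.33 m

d = 91.3 m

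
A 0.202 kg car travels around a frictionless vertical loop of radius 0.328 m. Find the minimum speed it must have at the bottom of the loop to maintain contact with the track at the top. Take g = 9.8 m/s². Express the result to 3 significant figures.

At the top: mg = mv_top²/r ⇒ v_top² = gr = 3.214 m²/s²
Energy from bottom to top (height 2r): ½mv_bot² = ½mv_top² + mg(2r)
v_bot² = gr + 4gr = 5gr = 16.07
v_bot = √(5gr) = 4.009 m/s

v = 4.01 m/s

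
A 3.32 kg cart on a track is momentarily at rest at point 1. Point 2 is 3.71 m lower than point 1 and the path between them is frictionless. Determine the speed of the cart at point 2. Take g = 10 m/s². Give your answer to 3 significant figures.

v = 8.61 m/s

Energy conservation between the two points: mgh = ½mv²
v = √(2gh) = √(2 × 10 × 3.71) = √74.200 = 8.614 m/s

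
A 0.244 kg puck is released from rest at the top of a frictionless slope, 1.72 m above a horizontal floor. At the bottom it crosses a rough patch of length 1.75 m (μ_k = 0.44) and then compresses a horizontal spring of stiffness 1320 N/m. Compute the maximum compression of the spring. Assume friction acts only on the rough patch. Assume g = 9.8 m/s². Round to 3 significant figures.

x = 0.0587 m

Initial energy: E₁ = mgh = (0.244)(9.8)(1.72) = 4.1129 J
Friction removes W_f = μ_k mg d = (0.44)(0.244)(9.8)(1.75) = 1.841 J
Energy reaching the spring: E = 4.1129 − 1.841 = 2.2716 J
At max compression ½kx² = E ⇒ x = √(2E/k) = √(2 × 2.2716/1320) = 0.05867 m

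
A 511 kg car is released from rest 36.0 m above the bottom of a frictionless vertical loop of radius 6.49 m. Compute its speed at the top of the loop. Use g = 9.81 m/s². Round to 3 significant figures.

Energy conservation: mgh = ½mv_top² + mg(2r)
v_top² = 2g(h − 2r) = 2(9.81)(36.0 − 12.98) = 451.7
v_top = 21.25 m/s

v = 21.3 m/s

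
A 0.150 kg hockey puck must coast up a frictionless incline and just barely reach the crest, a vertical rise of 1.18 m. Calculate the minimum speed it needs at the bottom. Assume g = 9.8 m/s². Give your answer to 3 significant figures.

At the top it is momentarily at rest, so all KE converts to PE: ½mv² = mgh
v = √(2gh) = √(2 × 9.8 × 1.18) = 4.809 m/s

v = 4.81 m/s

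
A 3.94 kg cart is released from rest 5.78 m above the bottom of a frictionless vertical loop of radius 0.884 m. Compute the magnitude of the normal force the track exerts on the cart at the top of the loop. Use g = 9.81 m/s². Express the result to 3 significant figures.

Energy from release to top (height 2r): mgh = ½mv_top² + mg(2r)
v_top² = 2g(h − 2r) = 2(9.81)(5.78 − 1.768) = 78.715 m²/s²
At the top, both N and weight point toward the centre: N + mg = mv_top²/r
N = m(v_top²/r − g) = 3.94(78.715/0.884 − 9.81) = 312.2 N

N = 312 N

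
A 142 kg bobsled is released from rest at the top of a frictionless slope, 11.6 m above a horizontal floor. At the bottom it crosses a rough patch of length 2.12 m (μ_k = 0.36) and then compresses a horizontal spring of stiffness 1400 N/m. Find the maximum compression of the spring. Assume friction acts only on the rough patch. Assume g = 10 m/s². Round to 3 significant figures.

Initial energy: E₁ = mgh = (142)(10)(11.6) = 16472 J
Friction removes W_f = μ_k mg d = (0.36)(142)(10)(2.12) = 1084 J
Energy reaching the spring: E = 16472 − 1084 = 15388 J
At max compression ½kx² = E ⇒ x = √(2E/k) = √(2 × 15388/1400) = 4.689 m

x = 4.69 m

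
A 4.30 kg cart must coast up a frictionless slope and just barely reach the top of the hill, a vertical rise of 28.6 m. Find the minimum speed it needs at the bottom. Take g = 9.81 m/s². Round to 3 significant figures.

v = 23.7 m/s

At the top it is momentarily at rest, so all KE converts to PE: ½mv² = mgh
v = √(2gh) = √(2 × 9.81 × 28.6) = 23.69 m/s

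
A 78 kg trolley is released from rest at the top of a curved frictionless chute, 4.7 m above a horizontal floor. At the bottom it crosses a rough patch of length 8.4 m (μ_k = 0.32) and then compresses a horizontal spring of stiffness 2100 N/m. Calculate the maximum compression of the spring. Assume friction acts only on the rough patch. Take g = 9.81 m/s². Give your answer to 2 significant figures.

Initial energy: E₁ = mgh = (78)(9.81)(4.7) = 3596.3 J
Friction removes W_f = μ_k mg d = (0.32)(78)(9.81)(8.4) = 2057 J
Energy reaching the spring: E = 3596.3 − 2057 = 1539.5 J
At max compression ½kx² = E ⇒ x = √(2E/k) = √(2 × 1539.5/2100) = 1.211 m

x = 1.2 m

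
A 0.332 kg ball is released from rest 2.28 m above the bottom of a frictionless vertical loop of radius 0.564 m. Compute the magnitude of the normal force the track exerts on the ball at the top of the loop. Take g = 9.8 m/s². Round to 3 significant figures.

N = 10.0 N

Energy from release to top (height 2r): mgh = ½mv_top² + mg(2r)
v_top² = 2g(h − 2r) = 2(9.8)(2.28 − 1.128) = 22.579 m²/s²
At the top, both N and weight point toward the centre: N + mg = mv_top²/r
N = m(v_top²/r − g) = 0.332(22.579/0.564 − 9.8) = 10.04 N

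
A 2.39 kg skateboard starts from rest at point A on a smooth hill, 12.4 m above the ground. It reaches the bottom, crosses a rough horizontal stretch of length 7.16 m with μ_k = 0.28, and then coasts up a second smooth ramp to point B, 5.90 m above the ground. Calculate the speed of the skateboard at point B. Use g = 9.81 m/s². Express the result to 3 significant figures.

v = 9.39 m/s

Energy at A: mgh₁ = (2.39)(9.81)(12.4) = 290.73 J
Friction loss: W_f = μ_k mg d = 47.00 J
At B: ½mv² + mgh₂ = mgh₁ − W_f
½mv² = 290.73 − 47.00 − 138.33 = 105.39 J
v = √(2 × 105.39/2.39) = 9.391 m/s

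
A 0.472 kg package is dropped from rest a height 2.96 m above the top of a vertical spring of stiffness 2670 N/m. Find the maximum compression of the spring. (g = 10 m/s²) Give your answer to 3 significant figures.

Let x be the compression. The total drop is H + x, and the package is instantaneously at rest at max compression, so energy conservation gives:
mg(H + x) = ½kx²
½(2670)x² − (0.472)(10)x − (0.472)(10)(2.96) = 0
1335x² − 4.720x − 13.97 = 0
x = [4.720 + √(22.28 + 74606)]/(2 × 1335) = 0.1041 m

x = 0.104 m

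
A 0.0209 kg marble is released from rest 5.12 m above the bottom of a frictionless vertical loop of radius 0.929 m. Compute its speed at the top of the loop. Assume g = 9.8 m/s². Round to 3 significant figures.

v = 8.00 m/s

Energy conservation: mgh = ½mv_top² + mg(2r)
v_top² = 2g(h − 2r) = 2(9.8)(5.12 − 1.858) = 63.94
v_top = 7.996 m/s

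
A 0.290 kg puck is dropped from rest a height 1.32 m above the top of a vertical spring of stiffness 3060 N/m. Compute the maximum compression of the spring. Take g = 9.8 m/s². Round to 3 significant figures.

Measuring PE from the top of the relaxed spring, at max compression the puck has dropped H + x with zero KE, so:
mg(H + x) = ½kx²
½(3060)x² − (0.290)(9.8)x − (0.290)(9.8)(1.32) = 0
1530x² − 2.842x − 3.751 = 0
x = [2.842 + √(8.077 + 22959)]/(2 × 1530) = 0.05045 m

x = 0.0505 m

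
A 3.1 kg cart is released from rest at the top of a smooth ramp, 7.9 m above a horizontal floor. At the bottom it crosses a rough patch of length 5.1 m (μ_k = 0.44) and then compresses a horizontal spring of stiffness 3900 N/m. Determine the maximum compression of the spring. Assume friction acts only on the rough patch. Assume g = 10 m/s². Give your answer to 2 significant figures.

x = 0.30 m

Initial energy: E₁ = mgh = (3.1)(10)(7.9) = 244.90 J
Friction removes W_f = μ_k mg d = (0.44)(3.1)(10)(5.1) = 69.56 J
Energy reaching the spring: E = 244.90 − 69.56 = 175.34 J
At max compression ½kx² = E ⇒ x = √(2E/k) = √(2 × 175.34/3900) = 0.2999 m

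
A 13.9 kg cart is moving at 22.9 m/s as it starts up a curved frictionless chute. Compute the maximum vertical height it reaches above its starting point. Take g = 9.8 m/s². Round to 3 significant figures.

Setting KE at the bottom equal to PE gained: ½mv² = mgh
h = v²/(2g) = 22.9²/(2 × 9.8) = 26.76 m

h = 26.8 m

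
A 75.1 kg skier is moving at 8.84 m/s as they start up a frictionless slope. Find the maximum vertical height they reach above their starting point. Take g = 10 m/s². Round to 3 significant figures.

h = 3.91 m

By energy conservation, ½mv² = mgh
h = v²/(2g) = 8.84²/(2 × 10) = 3.907 m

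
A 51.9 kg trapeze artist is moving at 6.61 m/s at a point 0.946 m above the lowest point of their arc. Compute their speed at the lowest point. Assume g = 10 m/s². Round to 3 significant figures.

Mechanical energy is conserved (no friction): ½mv₀² + mgh = ½mv²
The mass cancels from both sides.
v² = v₀² + 2gh = (6.61)² + 2(10)(0.946) = 62.612
v = √62.612 = 7.913 m/s

v = 7.91 m/s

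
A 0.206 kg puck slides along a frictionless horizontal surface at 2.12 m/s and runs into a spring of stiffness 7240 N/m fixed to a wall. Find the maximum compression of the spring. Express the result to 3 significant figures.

x = 0.0113 m

Conservation of energy between contact and max compression: ½mv² = ½kx²
x = v√(m/k) = 2.12 × √(0.206/7240) = 0.01131 m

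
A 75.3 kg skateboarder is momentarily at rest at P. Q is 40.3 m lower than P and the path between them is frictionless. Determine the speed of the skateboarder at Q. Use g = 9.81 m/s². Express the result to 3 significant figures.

v = 28.1 m/s

Energy conservation between the two points: mgh = ½mv²
v = √(2gh) = √(2 × 9.81 × 40.3) = √790.69 = 28.12 m/s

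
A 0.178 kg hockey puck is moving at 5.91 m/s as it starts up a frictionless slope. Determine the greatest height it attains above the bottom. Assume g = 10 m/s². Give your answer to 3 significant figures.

By energy conservation, ½mv² = mgh
h = v²/(2g) = 5.91²/(2 × 10) = 1.746 m

h = 1.75 m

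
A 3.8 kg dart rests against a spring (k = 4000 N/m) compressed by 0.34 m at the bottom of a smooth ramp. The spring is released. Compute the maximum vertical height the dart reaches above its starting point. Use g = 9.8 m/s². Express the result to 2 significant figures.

h = 6.2 m

At maximum height the dart is at rest, so ½kx² = mgh
h = kx²/(2mg) = (4000)(0.34)²/(2 × 3.8 × 9.8) = 6.208 m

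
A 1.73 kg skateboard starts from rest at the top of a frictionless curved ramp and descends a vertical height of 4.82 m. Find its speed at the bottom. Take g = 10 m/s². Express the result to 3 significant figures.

Energy conservation between the two points: mgh = ½mv²
v = √(2gh) = √(2 × 10 × 4.82) = √96.400 = 9.818 m/s

v = 9.82 m/s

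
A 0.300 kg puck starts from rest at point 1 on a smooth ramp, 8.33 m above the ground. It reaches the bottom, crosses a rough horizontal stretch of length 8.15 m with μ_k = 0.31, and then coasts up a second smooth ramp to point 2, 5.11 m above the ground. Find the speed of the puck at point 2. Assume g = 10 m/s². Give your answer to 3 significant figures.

v = 3.72 m/s

Energy at 1: mgh₁ = (0.300)(10)(8.33) = 24.990 J
Friction loss: W_f = μ_k mg d = 7.579 J
At 2: ½mv² + mgh₂ = mgh₁ − W_f
½mv² = 24.990 − 7.579 − 15.330 = 2.0805 J
v = √(2 × 2.0805/0.300) = 3.724 m/s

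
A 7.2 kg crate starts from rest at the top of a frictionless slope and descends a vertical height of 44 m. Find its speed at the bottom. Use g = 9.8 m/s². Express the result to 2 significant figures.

v = 29 m/s

Equating total energy at the two states: mgh = ½mv²
The mass cancels from both sides.
v = √(2gh) = √(2 × 9.8 × 44) = √862.40 = 29.37 m/s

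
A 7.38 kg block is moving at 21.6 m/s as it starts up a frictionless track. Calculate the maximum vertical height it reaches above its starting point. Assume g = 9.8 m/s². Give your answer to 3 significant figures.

h = 23.8 m

By energy conservation, ½mv² = mgh
h = v²/(2g) = 21.6²/(2 × 9.8) = 23.80 m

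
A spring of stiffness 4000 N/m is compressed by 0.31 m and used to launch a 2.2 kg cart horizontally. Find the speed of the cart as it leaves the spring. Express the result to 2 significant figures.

v = 13 m/s

The cart leaves the spring when the spring is at natural length, so ½kx² = ½mv²
v = x√(k/m) = 0.31 × √(4000/2.2) = 13.22 m/s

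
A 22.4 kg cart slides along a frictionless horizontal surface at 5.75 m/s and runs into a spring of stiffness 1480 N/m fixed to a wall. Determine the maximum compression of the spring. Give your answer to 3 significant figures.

Conservation of energy between contact and max compression: ½mv² = ½kx²
x = v√(m/k) = 5.75 × √(22.4/1480) = 0.7074 m

x = 0.707 m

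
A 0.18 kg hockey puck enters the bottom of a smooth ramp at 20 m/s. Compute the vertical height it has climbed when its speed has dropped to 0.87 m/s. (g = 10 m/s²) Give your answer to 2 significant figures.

Energy balance between the two points: ½mv₁² = ½mv₂² + mgh
h = (v₁² − v₂²)/(2g) = (20² − 0.87²)/(2 × 10) = 19.96 m

h = 20 m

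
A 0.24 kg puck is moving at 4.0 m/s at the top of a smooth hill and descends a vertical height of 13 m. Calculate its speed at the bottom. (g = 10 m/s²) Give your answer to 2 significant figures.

By conservation of mechanical energy, ½mv₀² + mgh = ½mv²
The mass cancels from both sides.
v² = v₀² + 2gh = (4.0)² + 2(10)(13) = 276.00
v = √276.00 = 16.61 m/s

v = 17 m/s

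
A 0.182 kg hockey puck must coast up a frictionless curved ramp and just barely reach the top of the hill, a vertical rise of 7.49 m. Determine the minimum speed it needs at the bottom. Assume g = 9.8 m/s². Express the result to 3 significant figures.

At the top it is momentarily at rest, so all KE converts to PE: ½mv² = mgh
v = √(2gh) = √(2 × 9.8 × 7.49) = 12.12 m/s

v = 12.1 m/s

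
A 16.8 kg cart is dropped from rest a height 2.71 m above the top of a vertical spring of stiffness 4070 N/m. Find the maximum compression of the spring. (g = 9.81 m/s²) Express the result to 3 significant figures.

x = 0.511 m

Take the reference level at the top of the uncompressed spring. At max compression the cart has fallen H + x and is momentarily at rest:
mg(H + x) = ½kx²
½(4070)x² − (16.8)(9.81)x − (16.8)(9.81)(2.71) = 0
2035x² − 164.8x − 446.6 = 0
x = [164.8 + √(27162 + 3.6356e+06)]/(2 × 2035) = 0.5107 m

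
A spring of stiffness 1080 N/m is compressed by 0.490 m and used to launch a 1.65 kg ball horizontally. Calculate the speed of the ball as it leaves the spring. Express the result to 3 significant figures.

v = 12.5 m/s

The ball leaves the spring when the spring is at natural length, so ½kx² = ½mv²
v = x√(k/m) = 0.490 × √(1080/1.65) = 12.54 m/s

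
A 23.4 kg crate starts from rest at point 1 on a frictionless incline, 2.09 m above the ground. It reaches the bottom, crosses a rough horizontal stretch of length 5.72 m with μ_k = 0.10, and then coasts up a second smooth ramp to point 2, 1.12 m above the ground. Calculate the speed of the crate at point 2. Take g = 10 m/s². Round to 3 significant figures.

Energy at 1: mgh₁ = (23.4)(10)(2.09) = 489.06 J
Friction loss: W_f = μ_k mg d = 133.8 J
At 2: ½mv² + mgh₂ = mgh₁ − W_f
½mv² = 489.06 − 133.8 − 262.08 = 93.132 J
v = √(2 × 93.132/23.4) = 2.821 m/s

v = 2.82 m/s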